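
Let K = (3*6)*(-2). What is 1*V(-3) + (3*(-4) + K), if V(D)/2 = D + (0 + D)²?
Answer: -36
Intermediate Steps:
K = -36 (K = 18*(-2) = -36)
V(D) = 2*D + 2*D² (V(D) = 2*(D + (0 + D)²) = 2*(D + D²) = 2*D + 2*D²)
1*V(-3) + (3*(-4) + K) = 1*(2*(-3)*(1 - 3)) + (3*(-4) - 36) = 1*(2*(-3)*(-2)) + (-12 - 36) = 1*12 - 48 = 12 - 48 = -36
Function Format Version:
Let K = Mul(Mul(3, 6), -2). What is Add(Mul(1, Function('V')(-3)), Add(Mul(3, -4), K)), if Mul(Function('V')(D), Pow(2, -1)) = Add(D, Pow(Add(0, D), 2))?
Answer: -36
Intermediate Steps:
K = -36 (K = Mul(18, -2) = -36)
Function('V')(D) = Add(Mul(2, D), Mul(2, Pow(D, 2))) (Function('V')(D) = Mul(2, Add(D, Pow(Add(0, D), 2))) = Mul(2, Add(D, Pow(D, 2))) = Add(Mul(2, D), Mul(2, Pow(D, 2))))
Add(Mul(1, Function('V')(-3)), Add(Mul(3, -4), K)) = Add(Mul(1, Mul(2, -3, Add(1, -3))), Add(Mul(3, -4), -36)) = Add(Mul(1, Mul(2, -3, -2)), Add(-12, -36)) = Add(Mul(1, 12), -48) = Add(12, -48) = -36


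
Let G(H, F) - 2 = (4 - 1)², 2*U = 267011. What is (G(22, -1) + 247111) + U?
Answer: 761255/2 ≈ 3.8063e+5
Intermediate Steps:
U = 267011/2 (U = (½)*267011 = 267011/2 ≈ 1.3351e+5)
G(H, F) = 11 (G(H, F) = 2 + (4 - 1)² = 2 + 3² = 2 + 9 = 11)
(G(22, -1) + 247111) + U = (11 + 247111) + 267011/2 = 247122 + 267011/2 = 761255/2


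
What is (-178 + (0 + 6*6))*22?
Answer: -3124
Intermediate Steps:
(-178 + (0 + 6*6))*22 = (-178 + (0 + 36))*22 = (-178 + 36)*22 = -142*22 = -3124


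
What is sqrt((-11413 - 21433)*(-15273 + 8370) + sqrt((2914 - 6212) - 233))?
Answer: sqrt(226735938 + I*sqrt(3531)) ≈ 15058.0 + 0.e-3*I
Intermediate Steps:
sqrt((-11413 - 21433)*(-15273 + 8370) + sqrt((2914 - 6212) - 233)) = sqrt(-32846*(-6903) + sqrt(-3298 - 233)) = sqrt(226735938 + sqrt(-3531)) = sqrt(226735938 + I*sqrt(3531))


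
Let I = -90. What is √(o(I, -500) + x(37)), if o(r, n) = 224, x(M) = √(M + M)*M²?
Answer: √(224 + 1369*√74) ≈ 109.55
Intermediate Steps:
x(M) = √2*M^(5/2) (x(M) = √(2*M)*M² = (√2*√M)*M² = √2*M^(5/2))
√(o(I, -500) + x(37)) = √(224 + √2*37^(5/2)) = √(224 + √2*(1369*√37)) = √(224 + 1369*√74)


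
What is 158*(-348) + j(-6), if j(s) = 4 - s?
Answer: -54974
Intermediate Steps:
158*(-348) + j(-6) = 158*(-348) + (4 - 1*(-6)) = -54984 + (4 + 6) = -54984 + 10 = -54974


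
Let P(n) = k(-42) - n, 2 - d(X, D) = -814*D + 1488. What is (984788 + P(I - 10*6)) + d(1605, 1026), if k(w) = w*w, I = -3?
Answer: 1820293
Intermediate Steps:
k(w) = w²
d(X, D) = -1486 + 814*D (d(X, D) = 2 - (-814*D + 1488) = 2 - (1488 - 814*D) = 2 + (-1488 + 814*D) = -1486 + 814*D)
P(n) = 1764 - n (P(n) = (-42)² - n = 1764 - n)
(984788 + P(I - 10*6)) + d(1605, 1026) = (984788 + (1764 - (-3 - 10*6))) + (-1486 + 814*1026) = (984788 + (1764 - (-3 - 60))) + (-1486 + 835164) = (984788 + (1764 - 1*(-63))) + 833678 = (984788 + (1764 + 63)) + 833678 = (984788 + 1827) + 833678 = 986615 + 833678 = 1820293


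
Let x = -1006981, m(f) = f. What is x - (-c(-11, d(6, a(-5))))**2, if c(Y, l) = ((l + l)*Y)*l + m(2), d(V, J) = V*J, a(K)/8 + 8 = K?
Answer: -73380982719881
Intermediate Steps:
a(K) = -64 + 8*K
d(V, J) = J*V
c(Y, l) = 2 + 2*Y*l**2 (c(Y, l) = ((l + l)*Y)*l + 2 = ((2*l)*Y)*l + 2 = (2*Y*l)*l + 2 = 2*Y*l**2 + 2 = 2 + 2*Y*l**2)
x - (-c(-11, d(6, a(-5))))**2 = -1006981 - (-(2 + 2*(-11)*((-64 + 8*(-5))*6)**2))**2 = -1006981 - (-(2 + 2*(-11)*((-64 - 40)*6)**2))**2 = -1006981 - (-(2 + 2*(-11)*(-104*6)**2))**2 = -1006981 - (-(2 + 2*(-11)*(-624)**2))**2 = -1006981 - (-(2 + 2*(-11)*389376))**2 = -1006981 - (-(2 - 8566272))**2 = -1006981 - (-1*(-8566270))**2 = -1006981 - 1*8566270**2 = -1006981 - 1*73380981712900 = -1006981 - 73380981712900 = -73380982719881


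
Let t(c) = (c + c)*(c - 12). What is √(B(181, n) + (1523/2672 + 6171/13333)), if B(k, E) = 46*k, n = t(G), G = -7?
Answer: √660539752891316717/8906444 ≈ 91.253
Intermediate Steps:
t(c) = 2*c*(-12 + c) (t(c) = (2*c)*(-12 + c) = 2*c*(-12 + c))
n = 266 (n = 2*(-7)*(-12 - 7) = 2*(-7)*(-19) = 266)
√(B(181, n) + (1523/2672 + 6171/13333)) = √(46*181 + (1523/2672 + 6171/13333)) = √(8326 + (1523*(1/2672) + 6171*(1/13333))) = √(8326 + (1523/2672 + 6171/13333)) = √(8326 + 36795071/35625776) = √(296657006047/35625776) = √660539752891316717/8906444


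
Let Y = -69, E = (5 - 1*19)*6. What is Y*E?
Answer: 5796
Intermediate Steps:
E = -84 (E = (5 - 19)*6 = -14*6 = -84)
Y*E = -69*(-84) = 5796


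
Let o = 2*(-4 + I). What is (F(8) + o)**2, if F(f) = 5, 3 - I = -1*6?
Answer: 225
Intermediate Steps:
I = 9 (I = 3 - (-1)*6 = 3 - 1*(-6) = 3 + 6 = 9)
o = 10 (o = 2*(-4 + 9) = 2*5 = 10)
(F(8) + o)**2 = (5 + 10)**2 = 15**2 = 225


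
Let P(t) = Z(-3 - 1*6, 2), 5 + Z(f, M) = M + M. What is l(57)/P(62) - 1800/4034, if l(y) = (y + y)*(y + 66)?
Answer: -28283274/2017 ≈ -14022.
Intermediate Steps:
Z(f, M) = -5 + 2*M (Z(f, M) = -5 + (M + M) = -5 + 2*M)
P(t) = -1 (P(t) = -5 + 2*2 = -5 + 4 = -1)
l(y) = 2*y*(66 + y) (l(y) = (2*y)*(66 + y) = 2*y*(66 + y))
l(57)/P(62) - 1800/4034 = (2*57*(66 + 57))/(-1) - 1800/4034 = (2*57*123)*(-1) - 1800*1/4034 = 14022*(-1) - 900/2017 = -14022 - 900/2017 = -28283274/2017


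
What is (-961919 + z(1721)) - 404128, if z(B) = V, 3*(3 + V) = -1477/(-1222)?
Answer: -5007937823/3666 ≈ -1.3661e+6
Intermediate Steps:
V = -9521/3666 (V = -3 + (-1477/(-1222))/3 = -3 + (-1477*(-1/1222))/3 = -3 + (⅓)*(1477/1222) = -3 + 1477/3666 = -9521/3666 ≈ -2.5971)
z(B) = -9521/3666
(-961919 + z(1721)) - 404128 = (-961919 - 9521/3666) - 404128 = -3526404575/3666 - 404128 = -5007937823/3666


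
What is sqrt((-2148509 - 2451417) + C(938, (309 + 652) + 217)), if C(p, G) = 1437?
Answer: I*sqrt(4598489) ≈ 2144.4*I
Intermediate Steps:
sqrt((-2148509 - 2451417) + C(938, (309 + 652) + 217)) = sqrt((-2148509 - 2451417) + 1437) = sqrt(-4599926 + 1437) = sqrt(-4598489) = I*sqrt(4598489)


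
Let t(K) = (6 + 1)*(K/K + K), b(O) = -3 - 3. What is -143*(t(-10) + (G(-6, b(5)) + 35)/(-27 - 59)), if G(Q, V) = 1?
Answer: 389961/43 ≈ 9068.9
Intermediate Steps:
b(O) = -6
t(K) = 7 + 7*K (t(K) = 7*(1 + K) = 7 + 7*K)
-143*(t(-10) + (G(-6, b(5)) + 35)/(-27 - 59)) = -143*((7 + 7*(-10)) + (1 + 35)/(-27 - 59)) = -143*((7 - 70) + 36/(-86)) = -143*(-63 + 36*(-1/86)) = -143*(-63 - 18/43) = -143*(-2727/43) = 389961/43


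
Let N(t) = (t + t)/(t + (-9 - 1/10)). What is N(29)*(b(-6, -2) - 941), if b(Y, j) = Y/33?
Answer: -6004740/2189 ≈ -2743.1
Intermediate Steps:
b(Y, j) = Y/33
N(t) = 2*t/(-91/10 + t) (N(t) = (2*t)/(t + (-9 - 1*⅒)) = (2*t)/(t + (-9 - ⅒)) = (2*t)/(t - 91/10) = (2*t)/(-91/10 + t) = 2*t/(-91/10 + t))
N(29)*(b(-6, -2) - 941) = (20*29/(-91 + 10*29))*((1/33)*(-6) - 941) = (20*29/(-91 + 290))*(-2/11 - 941) = (20*29/199)*(-10353/11) = (20*29*(1/199))*(-10353/11) = (580/199)*(-10353/11) = -6004740/2189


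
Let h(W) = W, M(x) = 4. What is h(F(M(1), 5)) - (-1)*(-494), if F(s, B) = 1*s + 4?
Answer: -486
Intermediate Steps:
F(s, B) = 4 + s (F(s, B) = s + 4 = 4 + s)
h(F(M(1), 5)) - (-1)*(-494) = (4 + 4) - (-1)*(-494) = 8 - 1*494 = 8 - 494 = -486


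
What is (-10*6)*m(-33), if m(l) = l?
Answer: 1980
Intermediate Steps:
(-10*6)*m(-33) = -10*6*(-33) = -60*(-33) = 1980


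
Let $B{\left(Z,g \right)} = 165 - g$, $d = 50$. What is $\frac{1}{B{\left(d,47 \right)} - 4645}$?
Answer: $- \frac{1}{4527} \approx -0.0002209$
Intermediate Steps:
$\frac{1}{B{\left(d,47 \right)} - 4645} = \frac{1}{\left(165 - 47\right) - 4645} = \frac{1}{118 - 4645} = \frac{1}{-4527} = - \frac{1}{4527}$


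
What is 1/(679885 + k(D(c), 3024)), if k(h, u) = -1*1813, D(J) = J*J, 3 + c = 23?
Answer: 1/678072 ≈ 1.4748e-6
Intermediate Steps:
c = 20 (c = -3 + 23 = 20)
D(J) = J²
k(h, u) = -1813
1/(679885 + k(D(c), 3024)) = 1/(679885 - 1813) = 1/678072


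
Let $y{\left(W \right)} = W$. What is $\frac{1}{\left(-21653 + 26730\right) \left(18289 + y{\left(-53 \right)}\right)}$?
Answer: $\frac{1}{92584172} \approx 1.0801 \cdot 10^{-8}$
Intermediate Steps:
$\frac{1}{\left(-21653 + 26730\right) \left(18289 + y{\left(-53 \right)}\right)} = \frac{1}{\left(-21653 + 26730\right) \left(18289 - 53\right)} = \frac{1}{5077 \cdot 18236} = \frac{1}{92584172}$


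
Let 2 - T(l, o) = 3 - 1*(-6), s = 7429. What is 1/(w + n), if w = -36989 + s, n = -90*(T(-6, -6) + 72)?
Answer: -1/35410 ≈ -2.8241e-5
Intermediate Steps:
T(l, o) = -7 (T(l, o) = 2 - (3 - 1*(-6)) = 2 - (3 + 6) = 2 - 1*9 = 2 - 9 = -7)
n = -5850 (n = -90*(-7 + 72) = -90*65 = -5850)
w = -29560 (w = -36989 + 7429 = -29560)
1/(w + n) = 1/(-29560 - 5850) = 1/(-35410) = -1/35410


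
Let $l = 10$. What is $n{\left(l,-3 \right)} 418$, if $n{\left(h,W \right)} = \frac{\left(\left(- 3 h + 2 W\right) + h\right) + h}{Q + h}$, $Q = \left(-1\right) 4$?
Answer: $- \frac{3344}{3} \approx -1114.7$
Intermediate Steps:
$Q = -4$
$n{\left(h,W \right)} = \frac{- h + 2 W}{-4 + h}$ ($n{\left(h,W \right)} = \frac{\left(\left(- 3 h + 2 W\right) + h\right) + h}{-4 + h} = \frac{\left(- 2 h + 2 W\right) + h}{-4 + h} = \frac{- h + 2 W}{-4 + h}$)
$n{\left(l,-3 \right)} 418 = \frac{\left(-1\right) 10 + 2 \left(-3\right)}{-4 + 10} \cdot 418 = \frac{-10 - 6}{6} \cdot 418 = \frac{1}{6} \left(-16\right) 418 = \left(- \frac{8}{3}\right) 418 = - \frac{3344}{3}$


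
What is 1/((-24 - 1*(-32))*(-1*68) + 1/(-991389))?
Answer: -991389/539315617 ≈ -0.0018382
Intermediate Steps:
1/((-24 - 1*(-32))*(-1*68) + 1/(-991389)) = 1/((-24 + 32)*(-68) - 1/991389) = 1/(8*(-68) - 1/991389) = 1/(-544 - 1/991389) = 1/(-539315617/991389) = -991389/539315617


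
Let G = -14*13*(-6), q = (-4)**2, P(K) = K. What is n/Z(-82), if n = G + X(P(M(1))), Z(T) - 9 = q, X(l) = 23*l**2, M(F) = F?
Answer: 223/5 ≈ 44.600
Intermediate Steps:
q = 16
Z(T) = 25 (Z(T) = 9 + 16 = 25)
G = 1092 (G = -182*(-6) = 1092)
n = 1115 (n = 1092 + 23*1**2 = 1092 + 23*1 = 1092 + 23 = 1115)
n/Z(-82) = 1115/25 = 1115*(1/25) = 223/5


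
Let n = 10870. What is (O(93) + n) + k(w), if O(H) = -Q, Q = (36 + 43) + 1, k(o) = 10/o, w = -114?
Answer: 615025/57 ≈ 10790.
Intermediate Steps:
Q = 80 (Q = 79 + 1 = 80)
O(H) = -80 (O(H) = -1*80 = -80)
(O(93) + n) + k(w) = (-80 + 10870) + 10/(-114) = 10790 + 10*(-1/114) = 10790 - 5/57 = 615025/57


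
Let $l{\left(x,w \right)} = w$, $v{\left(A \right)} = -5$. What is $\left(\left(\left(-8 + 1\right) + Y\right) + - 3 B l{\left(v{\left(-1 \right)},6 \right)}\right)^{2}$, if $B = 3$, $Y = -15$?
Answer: $5776$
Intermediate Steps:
$\left(\left(\left(-8 + 1\right) + Y\right) + - 3 B l{\left(v{\left(-1 \right)},6 \right)}\right)^{2} = \left(\left(\left(-8 + 1\right) - 15\right) + \left(-3\right) 3 \cdot 6\right)^{2} = \left(\left(-7 - 15\right) - 54\right)^{2} = \left(-22 - 54\right)^{2} = \left(-76\right)^{2} = 5776$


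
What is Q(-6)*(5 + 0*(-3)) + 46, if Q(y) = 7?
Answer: 81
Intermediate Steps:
Q(-6)*(5 + 0*(-3)) + 46 = 7*(5 + 0*(-3)) + 46 = 7*(5 + 0) + 46 = 7*5 + 46 = 35 + 46 = 81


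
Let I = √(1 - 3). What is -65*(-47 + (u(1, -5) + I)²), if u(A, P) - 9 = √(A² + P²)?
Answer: 3055 - 65*(9 + √26 + I*√2)² ≈ -9735.9 - 2592.1*I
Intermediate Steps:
u(A, P) = 9 + √(A² + P²)
I = I*√2 (I = √(-2) = I*√2 ≈ 1.4142*I)
-65*(-47 + (u(1, -5) + I)²) = -65*(-47 + ((9 + √(1² + (-5)²)) + I*√2)²) = -65*(-47 + ((9 + √(1 + 25)) + I*√2)²) = -65*(-47 + ((9 + √26) + I*√2)²) = -65*(-47 + (9 + √26 + I*√2)²) = 3055 - 65*(9 + √26 + I*√2)²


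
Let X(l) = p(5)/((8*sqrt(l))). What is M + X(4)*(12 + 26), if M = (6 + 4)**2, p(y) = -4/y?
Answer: 981/10 ≈ 98.100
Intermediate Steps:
M = 100 (M = 10**2 = 100)
X(l) = -1/(10*sqrt(l)) (X(l) = (-4/5)/((8*sqrt(l))) = (-4*1/5)*(1/(8*sqrt(l))) = -1/(10*sqrt(l)))
M + X(4)*(12 + 26) = 100 + (-1/(10*sqrt(4)))*(12 + 26) = 100 - 1/10*1/2*38 = 100 - 1/20*38 = 100 - 19/10 = 981/10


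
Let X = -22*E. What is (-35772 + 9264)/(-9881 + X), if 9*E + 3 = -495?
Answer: 1692/553 ≈ 3.0597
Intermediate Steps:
E = -166/3 (E = -⅓ + (⅑)*(-495) = -⅓ - 55 = -166/3 ≈ -55.333)
X = 3652/3 (X = -22*(-166/3) = 3652/3 ≈ 1217.3)
(-35772 + 9264)/(-9881 + X) = (-35772 + 9264)/(-9881 + 3652/3) = -26508/(-25991/3) = -26508*(-3/25991) = 1692/553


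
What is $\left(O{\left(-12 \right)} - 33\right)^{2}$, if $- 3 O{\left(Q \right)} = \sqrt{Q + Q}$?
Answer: $\frac{3259}{3} + 44 i \sqrt{6} \approx 1086.3 + 107.78 i$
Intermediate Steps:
$O{\left(Q \right)} = - \frac{\sqrt{2} \sqrt{Q}}{3}$ ($O{\left(Q \right)} = - \frac{\sqrt{Q + Q}}{3} = - \frac{\sqrt{2 Q}}{3} = - \frac{\sqrt{2} \sqrt{Q}}{3}$)
$\left(O{\left(-12 \right)} - 33\right)^{2} = \left(- \frac{\sqrt{2} \sqrt{-12}}{3} - 33\right)^{2} = \left(- \frac{\sqrt{2} \cdot 2 i \sqrt{3}}{3} - 33\right)^{2} = \left(- \frac{2 i \sqrt{6}}{3} - 33\right)^{2} = \left(-33 - \frac{2 i \sqrt{6}}{3}\right)^{2}$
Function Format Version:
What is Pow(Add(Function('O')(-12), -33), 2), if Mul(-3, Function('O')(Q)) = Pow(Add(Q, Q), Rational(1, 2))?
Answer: Add(Rational(3259, 3), Mul(44, I, Pow(6, Rational(1, 2)))) ≈ Add(1086.3, Mul(107.78, I))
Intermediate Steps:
Function('O')(Q) = Mul(Rational(-1, 3), Pow(2, Rational(1, 2)), Pow(Q, Rational(1, 2))) (Function('O')(Q) = Mul(Rational(-1, 3), Pow(Add(Q, Q), Rational(1, 2))) = Mul(Rational(-1, 3), Pow(Mul(2, Q), Rational(1, 2))) = Mul(Rational(-1, 3), Mul(Pow(2, Rational(1, 2)), Pow(Q, Rational(1, 2)))) = Mul(Rational(-1, 3), Pow(2, Rational(1, 2)), Pow(Q, Rational(1, 2))))
Pow(Add(Function('O')(-12), -33), 2) = Pow(Add(Mul(Rational(-1, 3), Pow(2, Rational(1, 2)), Pow(-12, Rational(1, 2))), -33), 2) = Pow(Add(Mul(Rational(-1, 3), Pow(2, Rational(1, 2)), Mul(2, I, Pow(3, Rational(1, 2)))), -33), 2) = Pow(Add(Mul(Rational(-2, 3), I, Pow(6, Rational(1, 2))), -33), 2) = Pow(Add(-33, Mul(Rational(-2, 3), I, Pow(6, Rational(1, 2)))), 2)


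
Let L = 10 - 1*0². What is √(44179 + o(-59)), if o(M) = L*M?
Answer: √43589 ≈ 208.78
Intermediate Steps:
L = 10 (L = 10 - 1*0 = 10 + 0 = 10)
o(M) = 10*M
√(44179 + o(-59)) = √(44179 + 10*(-59)) = √(44179 - 590) = √43589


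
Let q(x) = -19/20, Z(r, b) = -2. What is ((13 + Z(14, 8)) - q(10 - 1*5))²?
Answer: 57121/400 ≈ 142.80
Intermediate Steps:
q(x) = -19/20 (q(x) = -19*1/20 = -19/20)
((13 + Z(14, 8)) - q(10 - 1*5))² = ((13 - 2) - 1*(-19/20))² = (11 + 19/20)² = (239/20)² = 57121/400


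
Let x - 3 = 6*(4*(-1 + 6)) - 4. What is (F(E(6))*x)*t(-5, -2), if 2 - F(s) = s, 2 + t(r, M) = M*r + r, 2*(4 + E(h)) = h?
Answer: 1071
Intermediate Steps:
E(h) = -4 + h/2
t(r, M) = -2 + r + M*r (t(r, M) = -2 + (M*r + r) = -2 + (r + M*r) = -2 + r + M*r)
x = 119 (x = 3 + (6*(4*(-1 + 6)) - 4) = 3 + (6*(4*5) - 4) = 3 + (6*20 - 4) = 3 + (120 - 4) = 3 + 116 = 119)
F(s) = 2 - s
(F(E(6))*x)*t(-5, -2) = ((2 - (-4 + (½)*6))*119)*(-2 - 5 - 2*(-5)) = ((2 - (-4 + 3))*119)*(-2 - 5 + 10) = ((2 - 1*(-1))*119)*3 = ((2 + 1)*119)*3 = (3*119)*3 = 357*3 = 1071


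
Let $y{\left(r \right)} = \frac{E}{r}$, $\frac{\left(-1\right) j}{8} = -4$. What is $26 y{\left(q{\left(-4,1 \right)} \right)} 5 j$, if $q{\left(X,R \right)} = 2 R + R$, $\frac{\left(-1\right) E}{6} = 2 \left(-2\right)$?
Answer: $33280$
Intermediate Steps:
$j = 32$ ($j = \left(-8\right) \left(-4\right) = 32$)
$E = 24$ ($E = - 6 \cdot 2 \left(-2\right) = \left(-6\right) \left(-4\right) = 24$)
$q{\left(X,R \right)} = 3 R$
$y{\left(r \right)} = \frac{24}{r}$
$26 y{\left(q{\left(-4,1 \right)} \right)} 5 j = 26 \frac{24}{3 \cdot 1} \cdot 5 \cdot 32 = 26 \cdot \frac{24}{3} \cdot 5 \cdot 32 = 26 \cdot 24 \cdot \frac{1}{3} \cdot 5 \cdot 32 = 26 \cdot 8 \cdot 5 \cdot 32 = 26 \cdot 40 \cdot 32 = 26 \cdot 1280 = 33280$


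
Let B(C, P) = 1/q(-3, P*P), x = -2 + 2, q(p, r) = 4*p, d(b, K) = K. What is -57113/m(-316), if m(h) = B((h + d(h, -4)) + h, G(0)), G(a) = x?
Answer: 685356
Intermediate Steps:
x = 0
G(a) = 0
B(C, P) = -1/12 (B(C, P) = 1/(4*(-3)) = 1/(-12) = -1/12)
m(h) = -1/12
-57113/m(-316) = -57113/(-1/12) = -57113*(-12) = 685356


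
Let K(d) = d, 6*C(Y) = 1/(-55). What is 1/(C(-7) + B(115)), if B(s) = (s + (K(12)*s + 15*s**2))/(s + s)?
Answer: 330/286769 ≈ 0.0011508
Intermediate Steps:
C(Y) = -1/330 (C(Y) = (1/6)/(-55) = (1/6)*(-1/55) = -1/330)
B(s) = (13*s + 15*s**2)/(2*s) (B(s) = (s + (12*s + 15*s**2))/(s + s) = (13*s + 15*s**2)/((2*s)) = (13*s + 15*s**2)*(1/(2*s)) = (13*s + 15*s**2)/(2*s))
1/(C(-7) + B(115)) = 1/(-1/330 + (13/2 + (15/2)*115)) = 1/(-1/330 + (13/2 + 1725/2)) = 1/(-1/330 + 869) = 1/(286769/330) = 330/286769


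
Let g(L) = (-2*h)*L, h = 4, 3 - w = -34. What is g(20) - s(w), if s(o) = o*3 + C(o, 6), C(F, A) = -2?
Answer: -269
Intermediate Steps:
w = 37 (w = 3 - 1*(-34) = 3 + 34 = 37)
g(L) = -8*L (g(L) = (-2*4)*L = -8*L)
s(o) = -2 + 3*o (s(o) = o*3 - 2 = 3*o - 2 = -2 + 3*o)
g(20) - s(w) = -8*20 - (-2 + 3*37) = -160 - (-2 + 111) = -160 - 1*109 = -160 - 109 = -269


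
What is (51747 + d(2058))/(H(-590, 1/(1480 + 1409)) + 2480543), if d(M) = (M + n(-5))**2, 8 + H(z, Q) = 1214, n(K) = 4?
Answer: 4303591/2481749 ≈ 1.7341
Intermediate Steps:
H(z, Q) = 1206 (H(z, Q) = -8 + 1214 = 1206)
d(M) = (4 + M)**2 (d(M) = (M + 4)**2 = (4 + M)**2)
(51747 + d(2058))/(H(-590, 1/(1480 + 1409)) + 2480543) = (51747 + (4 + 2058)**2)/(1206 + 2480543) = (51747 + 2062**2)/2481749 = (51747 + 4251844)*(1/2481749) = 4303591*(1/2481749) = 4303591/2481749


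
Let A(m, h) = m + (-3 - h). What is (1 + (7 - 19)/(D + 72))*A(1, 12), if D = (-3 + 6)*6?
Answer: -182/15 ≈ -12.133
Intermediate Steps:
D = 18 (D = 3*6 = 18)
A(m, h) = -3 + m - h
(1 + (7 - 19)/(D + 72))*A(1, 12) = (1 + (7 - 19)/(18 + 72))*(-3 + 1 - 1*12) = (1 - 12/90)*(-3 + 1 - 12) = (1 - 12*1/90)*(-14) = (1 - 2/15)*(-14) = (13/15)*(-14) = -182/15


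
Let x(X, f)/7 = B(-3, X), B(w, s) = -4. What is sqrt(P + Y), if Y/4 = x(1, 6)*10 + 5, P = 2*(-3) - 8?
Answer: I*sqrt(1114) ≈ 33.377*I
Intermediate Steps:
x(X, f) = -28 (x(X, f) = 7*(-4) = -28)
P = -14 (P = -6 - 8 = -14)
Y = -1100 (Y = 4*(-28*10 + 5) = 4*(-280 + 5) = 4*(-275) = -1100)
sqrt(P + Y) = sqrt(-14 - 1100) = sqrt(-1114) = I*sqrt(1114)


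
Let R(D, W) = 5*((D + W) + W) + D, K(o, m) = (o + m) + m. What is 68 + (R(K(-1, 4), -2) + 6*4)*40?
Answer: 1908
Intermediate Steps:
K(o, m) = o + 2*m (K(o, m) = (m + o) + m = o + 2*m)
R(D, W) = 6*D + 10*W (R(D, W) = 5*(D + 2*W) + D = (5*D + 10*W) + D = 6*D + 10*W)
68 + (R(K(-1, 4), -2) + 6*4)*40 = 68 + ((6*(-1 + 2*4) + 10*(-2)) + 6*4)*40 = 68 + ((6*(-1 + 8) - 20) + 24)*40 = 68 + ((6*7 - 20) + 24)*40 = 68 + ((42 - 20) + 24)*40 = 68 + (22 + 24)*40 = 68 + 46*40 = 68 + 1840 = 1908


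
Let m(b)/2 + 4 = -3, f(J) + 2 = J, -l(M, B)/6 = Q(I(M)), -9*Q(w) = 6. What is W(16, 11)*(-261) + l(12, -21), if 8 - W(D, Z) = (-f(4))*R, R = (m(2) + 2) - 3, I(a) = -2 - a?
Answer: 5746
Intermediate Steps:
Q(w) = -2/3 (Q(w) = -1/9*6 = -2/3)
l(M, B) = 4 (l(M, B) = -6*(-2/3) = 4)
f(J) = -2 + J
m(b) = -14 (m(b) = -8 + 2*(-3) = -8 - 6 = -14)
R = -15 (R = (-14 + 2) - 3 = -12 - 3 = -15)
W(D, Z) = -22 (W(D, Z) = 8 - (-(-2 + 4))*(-15) = 8 - (-1*2)*(-15) = 8 - (-2)*(-15) = 8 - 1*30 = 8 - 30 = -22)
W(16, 11)*(-261) + l(12, -21) = -22*(-261) + 4 = 5742 + 4 = 5746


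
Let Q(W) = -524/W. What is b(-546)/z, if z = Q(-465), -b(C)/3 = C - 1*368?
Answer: 637515/262 ≈ 2433.3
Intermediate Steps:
b(C) = 1104 - 3*C (b(C) = -3*(C - 1*368) = -3*(C - 368) = -3*(-368 + C) = 1104 - 3*C)
z = 524/465 (z = -524/(-465) = -524*(-1/465) = 524/465 ≈ 1.1269)
b(-546)/z = (1104 - 3*(-546))/(524/465) = (1104 + 1638)*(465/524) = 2742*(465/524) = 637515/262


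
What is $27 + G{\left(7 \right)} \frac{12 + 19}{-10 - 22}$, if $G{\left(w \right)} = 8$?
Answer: $\frac{77}{4} \approx 19.25$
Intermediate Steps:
$27 + G{\left(7 \right)} \frac{12 + 19}{-10 - 22} = 27 + 8 \frac{12 + 19}{-10 - 22} = 27 + 8 \frac{31}{-32} = 27 + 8 \cdot 31 \left(- \frac{1}{32}\right) = 27 + 8 \left(- \frac{31}{32}\right) = 27 - \frac{31}{4} = \frac{77}{4}$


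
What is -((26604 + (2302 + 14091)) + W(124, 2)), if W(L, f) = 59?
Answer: -43056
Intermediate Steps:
-((26604 + (2302 + 14091)) + W(124, 2)) = -((26604 + (2302 + 14091)) + 59) = -((26604 + 16393) + 59) = -(42997 + 59) = -1*43056 = -43056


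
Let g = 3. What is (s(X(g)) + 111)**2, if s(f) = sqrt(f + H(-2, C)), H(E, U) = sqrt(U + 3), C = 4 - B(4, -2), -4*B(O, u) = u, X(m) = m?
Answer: (222 + sqrt(2)*sqrt(6 + sqrt(26)))**2/4 ≈ 12850.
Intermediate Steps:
B(O, u) = -u/4
C = 7/2 (C = 4 - (-1)*(-2)/4 = 4 - 1*1/2 = 4 - 1/2 = 7/2 ≈ 3.5000)
H(E, U) = sqrt(3 + U)
s(f) = sqrt(f + sqrt(26)/2) (s(f) = sqrt(f + sqrt(3 + 7/2)) = sqrt(f + sqrt(13/2)) = sqrt(f + sqrt(26)/2))
(s(X(g)) + 111)**2 = (sqrt(2*sqrt(26) + 4*3)/2 + 111)**2 = (sqrt(2*sqrt(26) + 12)/2 + 111)**2 = (sqrt(12 + 2*sqrt(26))/2 + 111)**2 = (111 + sqrt(12 + 2*sqrt(26))/2)**2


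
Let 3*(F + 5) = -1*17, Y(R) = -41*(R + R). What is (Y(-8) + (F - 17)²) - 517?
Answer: 8140/9 ≈ 904.44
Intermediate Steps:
Y(R) = -82*R
F = -32/3 (F = -5 + (-1*17)/3 = -5 + (⅓)*(-17) = -5 - 17/3 = -32/3 ≈ -10.667)
(Y(-8) + (F - 17)²) - 517 = (-82*(-8) + (-32/3 - 17)²) - 517 = (656 + (-83/3)²) - 517 = (656 + 6889/9) - 517 = 12793/9 - 517 = 8140/9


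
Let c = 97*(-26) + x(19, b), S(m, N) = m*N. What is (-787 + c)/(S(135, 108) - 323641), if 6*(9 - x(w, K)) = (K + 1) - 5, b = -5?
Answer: 6597/618122 ≈ 0.010673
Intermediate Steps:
S(m, N) = N*m
x(w, K) = 29/3 - K/6 (x(w, K) = 9 - ((K + 1) - 5)/6 = 9 - ((1 + K) - 5)/6 = 9 - (-4 + K)/6 = 9 + (⅔ - K/6) = 29/3 - K/6)
c = -5023/2 (c = 97*(-26) + (29/3 - ⅙*(-5)) = -2522 + (29/3 + ⅚) = -2522 + 21/2 = -5023/2 ≈ -2511.5)
(-787 + c)/(S(135, 108) - 323641) = (-787 - 5023/2)/(108*135 - 323641) = -6597/(2*(14580 - 323641)) = -6597/2/(-309061) = -6597/2*(-1/309061) = 6597/618122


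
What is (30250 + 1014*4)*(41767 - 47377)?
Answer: -192456660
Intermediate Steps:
(30250 + 1014*4)*(41767 - 47377) = (30250 + 4056)*(-5610) = 34306*(-5610) = -192456660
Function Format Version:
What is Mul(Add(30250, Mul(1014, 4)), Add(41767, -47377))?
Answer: -192456660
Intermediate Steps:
Mul(Add(30250, Mul(1014, 4)), Add(41767, -47377)) = Mul(Add(30250, 4056), -5610) = Mul(34306, -5610) = -192456660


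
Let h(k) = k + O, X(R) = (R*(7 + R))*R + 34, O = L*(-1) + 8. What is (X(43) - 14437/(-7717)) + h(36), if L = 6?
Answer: 714006711/7717 ≈ 92524.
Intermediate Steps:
O = 2 (O = 6*(-1) + 8 = -6 + 8 = 2)
X(R) = 34 + R²*(7 + R) (X(R) = R²*(7 + R) + 34 = 34 + R²*(7 + R))
h(k) = 2 + k (h(k) = k + 2 = 2 + k)
(X(43) - 14437/(-7717)) + h(36) = ((34 + 43³ + 7*43²) - 14437/(-7717)) + (2 + 36) = ((34 + 79507 + 7*1849) - 14437*(-1/7717)) + 38 = ((34 + 79507 + 12943) + 14437/7717) + 38 = (92484 + 14437/7717) + 38 = 713713465/7717 + 38 = 714006711/7717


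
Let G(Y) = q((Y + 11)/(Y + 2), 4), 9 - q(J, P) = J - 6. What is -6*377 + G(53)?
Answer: -123649/55 ≈ -2248.2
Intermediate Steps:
q(J, P) = 15 - J (q(J, P) = 9 - (J - 6) = 9 - (-6 + J) = 9 + (6 - J) = 15 - J)
G(Y) = 15 - (11 + Y)/(2 + Y) (G(Y) = 15 - (Y + 11)/(Y + 2) = 15 - (11 + Y)/(2 + Y))
-6*377 + G(53) = -6*377 + (19 + 14*53)/(2 + 53) = -2262 + (19 + 742)/55 = -2262 + (1/55)*761 = -2262 + 761/55 = -123649/55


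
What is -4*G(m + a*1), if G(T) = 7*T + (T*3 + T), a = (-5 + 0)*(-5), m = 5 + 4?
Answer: -1496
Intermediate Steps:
m = 9
a = 25 (a = -5*(-5) = 25)
G(T) = 11*T (G(T) = 7*T + (3*T + T) = 7*T + 4*T = 11*T)
-4*G(m + a*1) = -44*(9 + 25*1) = -44*(9 + 25) = -44*34 = -4*374 = -1496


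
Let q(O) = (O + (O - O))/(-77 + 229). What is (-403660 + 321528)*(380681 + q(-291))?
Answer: -1188105516793/38 ≈ -3.1266e+10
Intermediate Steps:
q(O) = O/152 (q(O) = (O + 0)/152 = O*(1/152) = O/152)
(-403660 + 321528)*(380681 + q(-291)) = (-403660 + 321528)*(380681 + (1/152)*(-291)) = -82132*(380681 - 291/152) = -82132*57863221/152 = -1188105516793/38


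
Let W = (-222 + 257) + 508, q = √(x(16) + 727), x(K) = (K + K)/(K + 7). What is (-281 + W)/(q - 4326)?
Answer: -26068476/430411595 - 262*√385319/430411595 ≈ -0.060944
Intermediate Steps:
x(K) = 2*K/(7 + K) (x(K) = (2*K)/(7 + K) = 2*K/(7 + K))
q = √385319/23 (q = √(2*16/(7 + 16) + 727) = √(2*16/23 + 727) = √(2*16*(1/23) + 727) = √(32/23 + 727) = √(16753/23) = √385319/23 ≈ 26.989)
W = 543 (W = 35 + 508 = 543)
(-281 + W)/(q - 4326) = (-281 + 543)/(√385319/23 - 4326) = 262/(-4326 + √385319/23)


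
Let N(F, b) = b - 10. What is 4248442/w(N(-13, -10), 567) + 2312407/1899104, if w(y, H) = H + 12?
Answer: 8069572079621/1099581216 ≈ 7338.8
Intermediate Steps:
N(F, b) = -10 + b
w(y, H) = 12 + H
4248442/w(N(-13, -10), 567) + 2312407/1899104 = 4248442/(12 + 567) + 2312407/1899104 = 4248442/579 + 2312407*(1/1899104) = 4248442*(1/579) + 2312407/1899104 = 4248442/579 + 2312407/1899104 = 8069572079621/1099581216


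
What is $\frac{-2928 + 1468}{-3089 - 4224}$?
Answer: $\frac{1460}{7313} \approx 0.19964$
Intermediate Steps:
$\frac{-2928 + 1468}{-3089 - 4224} = - \frac{1460}{-7313} = \left(-1460\right) \left(- \frac{1}{7313}\right) = \frac{1460}{7313}$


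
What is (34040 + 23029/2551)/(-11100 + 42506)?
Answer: 86859069/80116706 ≈ 1.0842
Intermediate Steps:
(34040 + 23029/2551)/(-11100 + 42506) = (34040 + 23029*(1/2551))/31406 = (34040 + 23029/2551)*(1/31406) = (86859069/2551)*(1/31406) = 86859069/80116706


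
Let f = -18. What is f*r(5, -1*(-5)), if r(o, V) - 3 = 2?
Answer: -90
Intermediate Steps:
r(o, V) = 5 (r(o, V) = 3 + 2 = 5)
f*r(5, -1*(-5)) = -18*5 = -90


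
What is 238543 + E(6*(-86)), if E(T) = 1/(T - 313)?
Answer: 197752146/829 ≈ 2.3854e+5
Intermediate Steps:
E(T) = 1/(-313 + T)
238543 + E(6*(-86)) = 238543 + 1/(-313 + 6*(-86)) = 238543 + 1/(-313 - 516) = 238543 + 1/(-829) = 238543 - 1/829 = 197752146/829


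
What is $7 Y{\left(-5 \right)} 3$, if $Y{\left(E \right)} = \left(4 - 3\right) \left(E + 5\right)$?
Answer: $0$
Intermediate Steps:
$Y{\left(E \right)} = 5 + E$ ($Y{\left(E \right)} = 1 \left(5 + E\right) = 5 + E$)
$7 Y{\left(-5 \right)} 3 = 7 \left(5 - 5\right) 3 = 7 \cdot 0 \cdot 3 = 0 \cdot 3 = 0$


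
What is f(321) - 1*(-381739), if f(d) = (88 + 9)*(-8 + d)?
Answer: 412100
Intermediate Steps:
f(d) = -776 + 97*d (f(d) = 97*(-8 + d) = -776 + 97*d)
f(321) - 1*(-381739) = (-776 + 97*321) - 1*(-381739) = (-776 + 31137) + 381739 = 30361 + 381739 = 412100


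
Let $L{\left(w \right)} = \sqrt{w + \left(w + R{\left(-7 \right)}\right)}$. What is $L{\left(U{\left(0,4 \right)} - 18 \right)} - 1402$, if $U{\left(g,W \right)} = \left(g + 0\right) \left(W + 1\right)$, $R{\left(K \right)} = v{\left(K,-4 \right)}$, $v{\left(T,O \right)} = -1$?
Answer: $-1402 + i \sqrt{37} \approx -1402.0 + 6.0828 i$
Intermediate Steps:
$R{\left(K \right)} = -1$
$U{\left(g,W \right)} = g \left(1 + W\right)$
$L{\left(w \right)} = \sqrt{-1 + 2 w}$ ($L{\left(w \right)} = \sqrt{w + \left(w - 1\right)} = \sqrt{w + \left(-1 + w\right)} = \sqrt{-1 + 2 w}$)
$L{\left(U{\left(0,4 \right)} - 18 \right)} - 1402 = \sqrt{-1 + 2 \left(0 \left(1 + 4\right) - 18\right)} - 1402 = \sqrt{-1 + 2 \left(0 \cdot 5 - 18\right)} - 1402 = \sqrt{-1 + 2 \left(0 - 18\right)} - 1402 = \sqrt{-1 + 2 \left(-18\right)} - 1402 = \sqrt{-1 - 36} - 1402 = \sqrt{-37} - 1402 = i \sqrt{37} - 1402 = -1402 + i \sqrt{37}$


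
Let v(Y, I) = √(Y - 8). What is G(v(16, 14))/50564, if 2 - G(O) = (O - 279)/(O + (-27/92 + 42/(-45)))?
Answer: 47238683/44673117026 + 37785090*√2/22336558513 ≈ 0.0034497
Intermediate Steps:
v(Y, I) = √(-8 + Y)
G(O) = 2 - (-279 + O)/(-1693/1380 + O) (G(O) = 2 - (O - 279)/(O + (-27/92 + 42/(-45))) = 2 - (-279 + O)/(O + (-27*1/92 + 42*(-1/45))) = 2 - (-279 + O)/(O + (-27/92 - 14/15)) = 2 - (-279 + O)/(O - 1693/1380) = 2 - (-279 + O)/(-1693/1380 + O))
G(v(16, 14))/50564 = (2*(190817 + 690*√(-8 + 16))/(-1693 + 1380*√(-8 + 16)))/50564 = (2*(190817 + 690*√8)/(-1693 + 1380*√8))*(1/50564) = (2*(190817 + 690*(2*√2))/(-1693 + 1380*(2*√2)))*(1/50564) = (2*(190817 + 1380*√2)/(-1693 + 2760*√2))*(1/50564) = (190817 + 1380*√2)/(25282*(-1693 + 2760*√2))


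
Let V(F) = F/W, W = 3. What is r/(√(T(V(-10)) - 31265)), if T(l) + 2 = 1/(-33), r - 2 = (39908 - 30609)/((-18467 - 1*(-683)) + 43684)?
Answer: -61099*I*√8512449/13361965400 ≈ -0.013341*I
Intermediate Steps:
r = 61099/25900 (r = 2 + (39908 - 30609)/((-18467 - 1*(-683)) + 43684) = 2 + 9299/((-18467 + 683) + 43684) = 2 + 9299/(-17784 + 43684) = 2 + 9299/25900 = 61099/25900 ≈ 2.3590)
V(F) = F/3
T(l) = -67/33 (T(l) = -2 + 1/(-33) = -2 - 1/33 = -67/33)
r/(√(T(V(-10)) - 31265)) = 61099/(25900*(√(-67/33 - 31265))) = 61099/(25900*(√(-1031812/33))) = 61099/(25900*((2*I*√8512449/33))) = 61099*(-I*√8512449/515906)/25900 = -61099*I*√8512449/13361965400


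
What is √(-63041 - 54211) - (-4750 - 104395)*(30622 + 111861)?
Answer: 15551307035 + 6*I*√3257 ≈ 1.5551e+10 + 342.42*I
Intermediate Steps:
√(-63041 - 54211) - (-4750 - 104395)*(30622 + 111861) = √(-117252) - (-109145)*142483 = 6*I*√3257 - 1*(-15551307035) = 6*I*√3257 + 15551307035 = 15551307035 + 6*I*√3257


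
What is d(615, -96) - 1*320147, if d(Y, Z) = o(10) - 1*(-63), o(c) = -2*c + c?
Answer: -320094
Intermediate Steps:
o(c) = -c
d(Y, Z) = 53 (d(Y, Z) = -1*10 - 1*(-63) = -10 + 63 = 53)
d(615, -96) - 1*320147 = 53 - 1*320147 = 53 - 320147 = -320094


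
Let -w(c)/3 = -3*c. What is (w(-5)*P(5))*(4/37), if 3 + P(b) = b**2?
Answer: -3960/37 ≈ -107.03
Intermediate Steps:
P(b) = -3 + b**2
w(c) = 9*c (w(c) = -(-9)*c = 9*c)
(w(-5)*P(5))*(4/37) = ((9*(-5))*(-3 + 5**2))*(4/37) = (-45*(-3 + 25))*(4*(1/37)) = -45*22*(4/37) = -990*4/37 = -3960/37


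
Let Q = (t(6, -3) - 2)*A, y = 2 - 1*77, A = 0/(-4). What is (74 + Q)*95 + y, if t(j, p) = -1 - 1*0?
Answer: 6955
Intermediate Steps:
t(j, p) = -1 (t(j, p) = -1 + 0 = -1)
A = 0 (A = 0*(-1/4) = 0)
y = -75 (y = 2 - 77 = -75)
Q = 0 (Q = (-1 - 2)*0 = -3*0 = 0)
(74 + Q)*95 + y = (74 + 0)*95 - 75 = 74*95 - 75 = 7030 - 75 = 6955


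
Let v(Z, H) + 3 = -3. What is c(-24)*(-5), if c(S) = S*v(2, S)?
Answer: -720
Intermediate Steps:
v(Z, H) = -6 (v(Z, H) = -3 - 3 = -6)
c(S) = -6*S (c(S) = S*(-6) = -6*S)
c(-24)*(-5) = -6*(-24)*(-5) = 144*(-5) = -720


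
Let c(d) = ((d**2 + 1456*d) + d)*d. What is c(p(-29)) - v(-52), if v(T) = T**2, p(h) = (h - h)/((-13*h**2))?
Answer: -2704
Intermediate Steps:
p(h) = 0 (p(h) = 0*(-1/(13*h**2)) = 0)
c(d) = d*(d**2 + 1457*d) (c(d) = (d**2 + 1457*d)*d = d*(d**2 + 1457*d))
c(p(-29)) - v(-52) = 0**2*(1457 + 0) - 1*(-52)**2 = 0*1457 - 1*2704 = 0 - 2704 = -2704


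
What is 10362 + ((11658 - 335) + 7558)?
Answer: 29243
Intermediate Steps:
10362 + ((11658 - 335) + 7558) = 10362 + (11323 + 7558) = 10362 + 18881 = 29243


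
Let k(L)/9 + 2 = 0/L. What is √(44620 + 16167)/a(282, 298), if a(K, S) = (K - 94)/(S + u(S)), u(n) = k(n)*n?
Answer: -2533*√60787/94 ≈ -6643.7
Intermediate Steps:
k(L) = -18 (k(L) = -18 + 9*(0/L) = -18 + 9*0 = -18 + 0 = -18)
u(n) = -18*n
a(K, S) = -(-94 + K)/(17*S) (a(K, S) = (K - 94)/(S - 18*S) = (-94 + K)/((-17*S)) = (-94 + K)*(-1/(17*S)) = -(-94 + K)/(17*S))
√(44620 + 16167)/a(282, 298) = √(44620 + 16167)/(((1/17)*(94 - 1*282)/298)) = √60787/(((1/17)*(1/298)*(94 - 282))) = √60787/(((1/17)*(1/298)*(-188))) = √60787/(-94/2533) = √60787*(-2533/94) = -2533*√60787/94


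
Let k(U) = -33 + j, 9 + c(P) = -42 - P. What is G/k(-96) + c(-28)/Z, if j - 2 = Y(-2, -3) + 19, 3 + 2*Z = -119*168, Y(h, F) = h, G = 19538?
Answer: -195330833/139965 ≈ -1395.6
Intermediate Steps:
Z = -19995/2 (Z = -3/2 + (-119*168)/2 = -3/2 + (½)*(-19992) = -3/2 - 9996 = -19995/2 ≈ -9997.5)
j = 19 (j = 2 + (-2 + 19) = 2 + 17 = 19)
c(P) = -51 - P (c(P) = -9 + (-42 - P) = -51 - P)
k(U) = -14 (k(U) = -33 + 19 = -14)
G/k(-96) + c(-28)/Z = 19538/(-14) + (-51 - 1*(-28))/(-19995/2) = 19538*(-1/14) + (-51 + 28)*(-2/19995) = -9769/7 - 23*(-2/19995) = -9769/7 + 46/19995 = -195330833/139965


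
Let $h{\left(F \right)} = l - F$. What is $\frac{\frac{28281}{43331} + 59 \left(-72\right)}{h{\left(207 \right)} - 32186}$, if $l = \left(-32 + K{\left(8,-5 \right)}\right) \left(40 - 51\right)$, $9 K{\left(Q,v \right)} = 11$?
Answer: $\frac{1656376263}{12500560190} \approx 0.1325$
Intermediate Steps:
$K{\left(Q,v \right)} = \frac{11}{9}$ ($K{\left(Q,v \right)} = \frac{1}{9} \cdot 11 = \frac{11}{9}$)
$l = \frac{3047}{9}$ ($l = \left(-32 + \frac{11}{9}\right) \left(40 - 51\right) = \left(- \frac{277}{9}\right) \left(-11\right) = \frac{3047}{9} \approx 338.56$)
$h{\left(F \right)} = \frac{3047}{9} - F$
$\frac{\frac{28281}{43331} + 59 \left(-72\right)}{h{\left(207 \right)} - 32186} = \frac{\frac{28281}{43331} + 59 \left(-72\right)}{\left(\frac{3047}{9} - 207\right) - 32186} = \frac{28281 \cdot \frac{1}{43331} - 4248}{\left(\frac{3047}{9} - 207\right) - 32186} = \frac{\frac{28281}{43331} - 4248}{\frac{1184}{9} - 32186} = - \frac{184041807}{43331 \left(- \frac{288490}{9}\right)} = \left(- \frac{184041807}{43331}\right) \left(- \frac{9}{288490}\right) = \frac{1656376263}{12500560190}$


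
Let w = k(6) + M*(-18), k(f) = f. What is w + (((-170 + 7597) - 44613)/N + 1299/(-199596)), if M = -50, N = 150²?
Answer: 338442754637/374242500 ≈ 904.34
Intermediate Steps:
N = 22500
w = 906 (w = 6 - 50*(-18) = 6 + 900 = 906)
w + (((-170 + 7597) - 44613)/N + 1299/(-199596)) = 906 + (((-170 + 7597) - 44613)/22500 + 1299/(-199596)) = 906 + ((7427 - 44613)*(1/22500) + 1299*(-1/199596)) = 906 + (-37186*1/22500 - 433/66532) = 906 + (-18593/11250 - 433/66532) = 906 - 620950363/374242500 = 338442754637/374242500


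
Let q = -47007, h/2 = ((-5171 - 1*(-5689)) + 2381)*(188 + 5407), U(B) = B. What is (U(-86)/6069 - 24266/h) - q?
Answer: 1542433987864036/32812867815 ≈ 47007.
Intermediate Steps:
h = 32439810 (h = 2*(((-5171 - 1*(-5689)) + 2381)*(188 + 5407)) = 2*(((-5171 + 5689) + 2381)*5595) = 2*((518 + 2381)*5595) = 2*(2899*5595) = 2*16219905 = 32439810)
(U(-86)/6069 - 24266/h) - q = (-86/6069 - 24266/32439810) - 1*(-47007) = (-86*1/6069 - 24266*1/32439810) + 47007 = (-86/6069 - 12133/16219905) + 47007 = -489515669/32812867815 + 47007 = 1542433987864036/32812867815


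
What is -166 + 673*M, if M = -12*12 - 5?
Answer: -100443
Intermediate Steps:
M = -149 (M = -144 - 5 = -149)
-166 + 673*M = -166 + 673*(-149) = -166 - 100277 = -100443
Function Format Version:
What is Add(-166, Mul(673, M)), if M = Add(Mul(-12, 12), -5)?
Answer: -100443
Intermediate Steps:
M = -149 (M = Add(-144, -5) = -149)
Add(-166, Mul(673, M)) = Add(-166, Mul(673, -149)) = Add(-166, -100277) = -100443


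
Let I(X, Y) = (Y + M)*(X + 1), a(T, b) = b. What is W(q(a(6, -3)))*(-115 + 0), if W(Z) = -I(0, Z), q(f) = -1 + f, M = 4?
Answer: 0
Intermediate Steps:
I(X, Y) = (1 + X)*(4 + Y) (I(X, Y) = (Y + 4)*(X + 1) = (4 + Y)*(1 + X) = (1 + X)*(4 + Y))
W(Z) = -4 - Z (W(Z) = -(4 + Z + 4*0 + 0*Z) = -(4 + Z + 0 + 0) = -(4 + Z) = -4 - Z)
W(q(a(6, -3)))*(-115 + 0) = (-4 - (-1 - 3))*(-115 + 0) = (-4 - 1*(-4))*(-115) = (-4 + 4)*(-115) = 0*(-115) = 0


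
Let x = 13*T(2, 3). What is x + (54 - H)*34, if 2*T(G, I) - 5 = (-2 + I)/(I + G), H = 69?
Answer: -2381/5 ≈ -476.20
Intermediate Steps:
T(G, I) = 5/2 + (-2 + I)/(2*(G + I)) (T(G, I) = 5/2 + ((-2 + I)/(I + G))/2 = 5/2 + ((-2 + I)/(G + I))/2 = 5/2 + (-2 + I)/(2*(G + I)))
x = 169/5 (x = 13*((-1 + 3*3 + (5/2)*2)/(2 + 3)) = 13*((-1 + 9 + 5)/5) = 13*((⅕)*13) = 13*(13/5) = 169/5 ≈ 33.800)
x + (54 - H)*34 = 169/5 + (54 - 1*69)*34 = 169/5 + (54 - 69)*34 = 169/5 - 15*34 = 169/5 - 510 = -2381/5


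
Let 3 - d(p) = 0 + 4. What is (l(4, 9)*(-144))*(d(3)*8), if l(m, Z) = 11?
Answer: 12672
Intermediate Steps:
d(p) = -1 (d(p) = 3 - (0 + 4) = 3 - 1*4 = 3 - 4 = -1)
(l(4, 9)*(-144))*(d(3)*8) = (11*(-144))*(-1*8) = -1584*(-8) = 12672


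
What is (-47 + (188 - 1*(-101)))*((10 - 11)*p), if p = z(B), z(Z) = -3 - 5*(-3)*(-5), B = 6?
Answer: 18876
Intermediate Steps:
z(Z) = -78 (z(Z) = -3 - (-15)*(-5) = -3 - 1*75 = -3 - 75 = -78)
p = -78
(-47 + (188 - 1*(-101)))*((10 - 11)*p) = (-47 + (188 - 1*(-101)))*((10 - 11)*(-78)) = (-47 + (188 + 101))*(-1*(-78)) = (-47 + 289)*78 = 242*78 = 18876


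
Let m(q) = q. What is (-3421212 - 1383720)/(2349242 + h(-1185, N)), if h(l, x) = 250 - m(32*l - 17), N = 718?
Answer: -436812/217039 ≈ -2.0126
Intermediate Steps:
h(l, x) = 267 - 32*l (h(l, x) = 250 - (32*l - 17) = 250 - (-17 + 32*l) = 250 + (17 - 32*l) = 267 - 32*l)
(-3421212 - 1383720)/(2349242 + h(-1185, N)) = (-3421212 - 1383720)/(2349242 + (267 - 32*(-1185))) = -4804932/(2349242 + (267 + 37920)) = -4804932/(2349242 + 38187) = -4804932/2387429 = -4804932*1/2387429 = -436812/217039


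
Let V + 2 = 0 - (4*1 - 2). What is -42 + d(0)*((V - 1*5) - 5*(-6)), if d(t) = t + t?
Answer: -42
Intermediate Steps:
V = -4 (V = -2 + (0 - (4*1 - 2)) = -2 + (0 - (4 - 2)) = -2 + (0 - 1*2) = -2 + (0 - 2) = -2 - 2 = -4)
d(t) = 2*t
-42 + d(0)*((V - 1*5) - 5*(-6)) = -42 + (2*0)*((-4 - 1*5) - 5*(-6)) = -42 + 0*((-4 - 5) + 30) = -42 + 0*(-9 + 30) = -42 + 0*21 = -42 + 0 = -42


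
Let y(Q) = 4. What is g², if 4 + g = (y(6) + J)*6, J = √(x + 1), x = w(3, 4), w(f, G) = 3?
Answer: 1024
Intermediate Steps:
x = 3
J = 2 (J = √(3 + 1) = √4 = 2)
g = 32 (g = -4 + (4 + 2)*6 = -4 + 6*6 = -4 + 36 = 32)
g² = 32² = 1024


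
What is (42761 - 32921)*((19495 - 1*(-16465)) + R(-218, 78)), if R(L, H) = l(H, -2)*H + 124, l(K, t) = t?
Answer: 353531520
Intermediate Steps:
R(L, H) = 124 - 2*H (R(L, H) = -2*H + 124 = 124 - 2*H)
(42761 - 32921)*((19495 - 1*(-16465)) + R(-218, 78)) = (42761 - 32921)*((19495 - 1*(-16465)) + (124 - 2*78)) = 9840*((19495 + 16465) + (124 - 156)) = 9840*(35960 - 32) = 9840*35928 = 353531520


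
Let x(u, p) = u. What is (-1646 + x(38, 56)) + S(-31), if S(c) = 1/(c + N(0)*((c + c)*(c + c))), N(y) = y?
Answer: -49849/31 ≈ -1608.0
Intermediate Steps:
S(c) = 1/c (S(c) = 1/(c + 0*((c + c)*(c + c))) = 1/(c + 0*((2*c)*(2*c))) = 1/(c + 0*(4*c²)) = 1/(c + 0) = 1/c)
(-1646 + x(38, 56)) + S(-31) = (-1646 + 38) + 1/(-31) = -1608 - 1/31 = -49849/31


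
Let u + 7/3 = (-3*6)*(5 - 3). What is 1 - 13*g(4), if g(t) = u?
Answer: 1498/3 ≈ 499.33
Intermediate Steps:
u = -115/3 (u = -7/3 + (-3*6)*(5 - 3) = -7/3 - 18*2 = -7/3 - 36 = -115/3 ≈ -38.333)
g(t) = -115/3
1 - 13*g(4) = 1 - 13*(-115/3) = 1 + 1495/3 = 1498/3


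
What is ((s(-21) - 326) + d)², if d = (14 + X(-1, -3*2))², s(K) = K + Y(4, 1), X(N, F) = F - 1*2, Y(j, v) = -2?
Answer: 97969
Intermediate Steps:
X(N, F) = -2 + F (X(N, F) = F - 2 = -2 + F)
s(K) = -2 + K (s(K) = K - 2 = -2 + K)
d = 36 (d = (14 + (-2 - 3*2))² = (14 + (-2 - 6))² = (14 - 8)² = 6² = 36)
((s(-21) - 326) + d)² = (((-2 - 21) - 326) + 36)² = ((-23 - 326) + 36)² = (-349 + 36)² = (-313)² = 97969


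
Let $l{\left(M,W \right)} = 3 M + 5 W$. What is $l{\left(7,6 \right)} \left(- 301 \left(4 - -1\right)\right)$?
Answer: $-76755$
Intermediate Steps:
$l{\left(7,6 \right)} \left(- 301 \left(4 - -1\right)\right) = \left(3 \cdot 7 + 5 \cdot 6\right) \left(- 301 \left(4 - -1\right)\right) = \left(21 + 30\right) \left(- 301 \left(4 + 1\right)\right) = 51 \left(\left(-301\right) 5\right) = 51 \left(-1505\right) = -76755$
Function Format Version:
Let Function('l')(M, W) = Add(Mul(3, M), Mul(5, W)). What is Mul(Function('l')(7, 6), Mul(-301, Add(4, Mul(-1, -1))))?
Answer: -76755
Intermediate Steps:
Mul(Function('l')(7, 6), Mul(-301, Add(4, Mul(-1, -1)))) = Mul(Add(Mul(3, 7), Mul(5, 6)), Mul(-301, Add(4, Mul(-1, -1)))) = Mul(Add(21, 30), Mul(-301, Add(4, 1))) = Mul(51, Mul(-301, 5)) = Mul(51, -1505) = -76755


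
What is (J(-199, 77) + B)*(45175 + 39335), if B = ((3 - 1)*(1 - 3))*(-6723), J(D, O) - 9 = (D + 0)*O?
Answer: 978456780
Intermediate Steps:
J(D, O) = 9 + D*O (J(D, O) = 9 + (D + 0)*O = 9 + D*O)
B = 26892 (B = (2*(-2))*(-6723) = -4*(-6723) = 26892)
(J(-199, 77) + B)*(45175 + 39335) = ((9 - 199*77) + 26892)*(45175 + 39335) = ((9 - 15323) + 26892)*84510 = (-15314 + 26892)*84510 = 11578*84510 = 978456780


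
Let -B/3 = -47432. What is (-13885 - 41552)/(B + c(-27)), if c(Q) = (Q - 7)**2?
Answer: -55437/143452 ≈ -0.38645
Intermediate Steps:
B = 142296 (B = -3*(-47432) = 142296)
c(Q) = (-7 + Q)**2
(-13885 - 41552)/(B + c(-27)) = (-13885 - 41552)/(142296 + (-7 - 27)**2) = -55437/(142296 + (-34)**2) = -55437/(142296 + 1156) = -55437/143452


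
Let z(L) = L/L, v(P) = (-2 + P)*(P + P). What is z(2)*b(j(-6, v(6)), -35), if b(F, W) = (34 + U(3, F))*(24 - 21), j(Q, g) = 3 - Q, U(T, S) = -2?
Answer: 96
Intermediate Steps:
v(P) = 2*P*(-2 + P) (v(P) = (-2 + P)*(2*P) = 2*P*(-2 + P))
z(L) = 1
b(F, W) = 96 (b(F, W) = (34 - 2)*(24 - 21) = 32*3 = 96)
z(2)*b(j(-6, v(6)), -35) = 1*96 = 96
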